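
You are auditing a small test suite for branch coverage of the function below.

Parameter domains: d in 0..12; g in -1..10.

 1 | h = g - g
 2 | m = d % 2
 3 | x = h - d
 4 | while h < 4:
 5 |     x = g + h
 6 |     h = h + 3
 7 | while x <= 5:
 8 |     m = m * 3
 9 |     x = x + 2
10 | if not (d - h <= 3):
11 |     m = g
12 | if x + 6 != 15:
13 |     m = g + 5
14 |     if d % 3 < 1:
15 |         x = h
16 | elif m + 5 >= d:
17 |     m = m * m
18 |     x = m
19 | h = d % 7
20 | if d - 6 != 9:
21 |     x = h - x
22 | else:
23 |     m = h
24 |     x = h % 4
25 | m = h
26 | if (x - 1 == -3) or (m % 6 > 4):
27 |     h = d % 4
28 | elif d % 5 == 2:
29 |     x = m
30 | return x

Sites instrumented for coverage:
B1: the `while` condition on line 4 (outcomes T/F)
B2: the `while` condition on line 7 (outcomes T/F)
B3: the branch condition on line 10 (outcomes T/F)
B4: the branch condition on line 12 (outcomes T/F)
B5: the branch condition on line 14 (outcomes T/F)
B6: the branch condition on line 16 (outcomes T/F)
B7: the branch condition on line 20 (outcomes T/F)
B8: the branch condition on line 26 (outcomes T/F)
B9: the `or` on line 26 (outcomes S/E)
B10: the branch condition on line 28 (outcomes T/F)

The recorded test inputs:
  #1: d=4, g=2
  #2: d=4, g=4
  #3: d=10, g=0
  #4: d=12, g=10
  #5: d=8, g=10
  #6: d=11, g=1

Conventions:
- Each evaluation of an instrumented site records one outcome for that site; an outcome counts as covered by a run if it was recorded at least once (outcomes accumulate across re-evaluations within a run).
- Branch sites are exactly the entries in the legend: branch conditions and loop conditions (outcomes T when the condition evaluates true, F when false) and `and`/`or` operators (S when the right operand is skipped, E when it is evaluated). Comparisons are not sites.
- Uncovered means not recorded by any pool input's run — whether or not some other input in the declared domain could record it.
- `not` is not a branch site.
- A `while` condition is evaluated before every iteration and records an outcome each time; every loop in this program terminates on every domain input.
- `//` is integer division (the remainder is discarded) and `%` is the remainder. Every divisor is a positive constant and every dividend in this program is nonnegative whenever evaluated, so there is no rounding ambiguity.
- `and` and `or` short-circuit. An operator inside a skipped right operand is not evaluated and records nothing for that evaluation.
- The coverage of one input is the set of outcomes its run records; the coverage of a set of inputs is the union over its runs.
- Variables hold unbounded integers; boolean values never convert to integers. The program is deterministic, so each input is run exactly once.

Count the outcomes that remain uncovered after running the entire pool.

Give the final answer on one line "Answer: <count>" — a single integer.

input #1, d=4, g=2: events B1->T, B1->T, B1->F, B2->T, B2->F, B3->F, B4->T, B5->F, B7->T, B9->E, B8->F, B10->F; outcomes B1=T, B1=F, B2=T, B2=F, B3=F, B4=T, B5=F, B7=T, B8=F, B9=E, B10=F
input #2, d=4, g=4: events B1->T, B1->T, B1->F, B2->F, B3->F, B4->T, B5->F, B7->T, B9->E, B8->F, B10->F; outcomes B1=T, B1=F, B2=F, B3=F, B4=T, B5=F, B7=T, B8=F, B9=E, B10=F
input #3, d=10, g=0: events B1->T, B1->T, B1->F, B2->T, B2->T, B2->F, B3->T, B4->T, B5->F, B7->T, B9->E, B8->F, B10->F; outcomes B1=T, B1=F, B2=T, B2=F, B3=T, B4=T, B5=F, B7=T, B8=F, B9=E, B10=F
input #4, d=12, g=10: events B1->T, B1->T, B1->F, B2->F, B3->T, B4->T, B5->T, B7->T, B9->E, B8->T; outcomes B1=T, B1=F, B2=F, B3=T, B4=T, B5=T, B7=T, B8=T, B9=E
input #5, d=8, g=10: events B1->T, B1->T, B1->F, B2->F, B3->F, B4->T, B5->F, B7->T, B9->E, B8->F, B10->F; outcomes B1=T, B1=F, B2=F, B3=F, B4=T, B5=F, B7=T, B8=F, B9=E, B10=F
input #6, d=11, g=1: events B1->T, B1->T, B1->F, B2->T, B2->F, B3->T, B4->T, B5->F, B7->T, B9->S, B8->T; outcomes B1=T, B1=F, B2=T, B2=F, B3=T, B4=T, B5=F, B7=T, B8=T, B9=S
union over the pool: B1=T, B1=F, B2=T, B2=F, B3=T, B3=F, B4=T, B5=T, B5=F, B7=T, B8=T, B8=F, B9=S, B9=E, B10=F
uncovered (5 of 20): B4=F, B6=T, B6=F, B7=F, B10=T

Answer: 5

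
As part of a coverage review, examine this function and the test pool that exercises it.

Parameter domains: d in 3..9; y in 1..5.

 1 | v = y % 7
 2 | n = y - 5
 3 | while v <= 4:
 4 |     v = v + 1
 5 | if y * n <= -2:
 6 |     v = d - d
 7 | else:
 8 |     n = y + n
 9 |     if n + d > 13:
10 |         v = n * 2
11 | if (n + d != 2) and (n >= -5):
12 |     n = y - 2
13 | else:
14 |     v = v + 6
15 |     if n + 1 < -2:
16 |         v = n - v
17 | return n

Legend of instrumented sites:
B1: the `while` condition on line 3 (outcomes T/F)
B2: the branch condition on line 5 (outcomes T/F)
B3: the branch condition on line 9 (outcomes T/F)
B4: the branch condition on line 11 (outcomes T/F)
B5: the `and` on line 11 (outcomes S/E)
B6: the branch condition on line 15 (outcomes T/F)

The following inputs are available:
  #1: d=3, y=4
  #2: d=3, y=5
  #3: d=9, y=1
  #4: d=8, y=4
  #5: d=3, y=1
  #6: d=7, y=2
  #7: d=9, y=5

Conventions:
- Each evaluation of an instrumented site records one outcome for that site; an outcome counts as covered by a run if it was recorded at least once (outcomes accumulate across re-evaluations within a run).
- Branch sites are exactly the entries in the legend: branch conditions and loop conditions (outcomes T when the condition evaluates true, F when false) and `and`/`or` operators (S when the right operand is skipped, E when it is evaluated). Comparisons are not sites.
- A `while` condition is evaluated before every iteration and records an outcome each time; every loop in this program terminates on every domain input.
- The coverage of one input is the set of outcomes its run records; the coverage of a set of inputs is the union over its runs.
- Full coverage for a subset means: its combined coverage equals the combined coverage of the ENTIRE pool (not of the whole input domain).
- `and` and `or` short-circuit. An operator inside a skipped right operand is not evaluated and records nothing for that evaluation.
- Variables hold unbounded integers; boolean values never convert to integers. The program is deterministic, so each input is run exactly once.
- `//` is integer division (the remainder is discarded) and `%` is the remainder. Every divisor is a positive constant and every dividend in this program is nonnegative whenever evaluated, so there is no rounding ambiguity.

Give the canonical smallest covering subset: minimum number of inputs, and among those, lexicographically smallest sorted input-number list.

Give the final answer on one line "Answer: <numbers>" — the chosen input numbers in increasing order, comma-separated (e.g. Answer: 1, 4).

run #1 (d=3, y=4) runs B1->T, B1->F, B2->T, B5->S, B4->F, B6->F; records B1=T, B1=F, B2=T, B4=F, B5=S, B6=F
run #2 (d=3, y=5) runs B1->F, B2->F, B3->F, B5->E, B4->T; records B1=F, B2=F, B3=F, B4=T, B5=E
run #3 (d=9, y=1) runs B1->T, B1->T, B1->T, B1->T, B1->F, B2->T, B5->E, B4->T; records B1=T, B1=F, B2=T, B4=T, B5=E
run #4 (d=8, y=4) runs B1->T, B1->F, B2->T, B5->E, B4->T; records B1=T, B1=F, B2=T, B4=T, B5=E
run #5 (d=3, y=1) runs B1->T, B1->T, B1->T, B1->T, B1->F, B2->T, B5->E, B4->T; records B1=T, B1=F, B2=T, B4=T, B5=E
run #6 (d=7, y=2) runs B1->T, B1->T, B1->T, B1->F, B2->T, B5->E, B4->T; records B1=T, B1=F, B2=T, B4=T, B5=E
run #7 (d=9, y=5) runs B1->F, B2->F, B3->T, B5->E, B4->T; records B1=F, B2=F, B3=T, B4=T, B5=E
union over all inputs: B1=T, B1=F, B2=T, B2=F, B3=T, B3=F, B4=T, B4=F, B5=S, B5=E, B6=F (11 outcomes)
no size-1 subset reaches all 11 outcomes (best union: 6/11)
no size-2 subset reaches all 11 outcomes (best union: 10/11)
at size 3, {1, 2, 7} reaches all 11 outcomes; every lexicographically earlier size-3 subset fails

Answer: 1, 2, 7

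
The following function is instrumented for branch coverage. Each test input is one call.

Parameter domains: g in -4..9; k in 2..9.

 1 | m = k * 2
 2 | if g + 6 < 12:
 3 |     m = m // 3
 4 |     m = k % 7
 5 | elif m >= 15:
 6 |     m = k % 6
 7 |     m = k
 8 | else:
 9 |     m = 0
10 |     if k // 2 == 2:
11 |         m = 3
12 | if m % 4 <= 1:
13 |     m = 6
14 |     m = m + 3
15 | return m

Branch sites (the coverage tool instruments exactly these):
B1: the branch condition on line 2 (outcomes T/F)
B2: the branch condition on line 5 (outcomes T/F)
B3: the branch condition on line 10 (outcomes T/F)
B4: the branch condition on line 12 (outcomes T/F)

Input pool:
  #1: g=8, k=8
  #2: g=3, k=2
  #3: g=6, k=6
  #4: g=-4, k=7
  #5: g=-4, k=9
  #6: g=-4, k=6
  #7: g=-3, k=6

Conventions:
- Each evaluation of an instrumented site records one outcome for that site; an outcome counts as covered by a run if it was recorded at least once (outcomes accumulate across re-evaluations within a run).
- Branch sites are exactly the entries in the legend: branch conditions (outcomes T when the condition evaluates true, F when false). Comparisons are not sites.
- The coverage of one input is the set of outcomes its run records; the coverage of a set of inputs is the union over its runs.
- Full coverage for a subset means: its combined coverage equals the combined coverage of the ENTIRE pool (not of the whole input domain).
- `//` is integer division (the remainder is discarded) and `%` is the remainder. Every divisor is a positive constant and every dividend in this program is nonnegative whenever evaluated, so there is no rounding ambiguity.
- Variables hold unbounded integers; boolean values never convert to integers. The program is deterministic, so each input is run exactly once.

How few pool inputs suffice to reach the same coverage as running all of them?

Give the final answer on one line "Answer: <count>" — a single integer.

#1 (g=8, k=8) -> B1->F, B2->T, B4->T; covered: B1=F, B2=T, B4=T
#2 (g=3, k=2) -> B1->T, B4->F; covered: B1=T, B4=F
#3 (g=6, k=6) -> B1->F, B2->F, B3->F, B4->T; covered: B1=F, B2=F, B3=F, B4=T
#4 (g=-4, k=7) -> B1->T, B4->T; covered: B1=T, B4=T
#5 (g=-4, k=9) -> B1->T, B4->F; covered: B1=T, B4=F
#6 (g=-4, k=6) -> B1->T, B4->F; covered: B1=T, B4=F
#7 (g=-3, k=6) -> B1->T, B4->F; covered: B1=T, B4=F
the full pool covers 7 outcomes: B1=T, B1=F, B2=T, B2=F, B3=F, B4=T, B4=F
no size-1 subset reaches all 7 outcomes (best union: 4/7)
no size-2 subset reaches all 7 outcomes (best union: 6/7)
at size 3, {1, 2, 3} reaches all 7 outcomes; every lexicographically earlier size-3 subset fails

Answer: 3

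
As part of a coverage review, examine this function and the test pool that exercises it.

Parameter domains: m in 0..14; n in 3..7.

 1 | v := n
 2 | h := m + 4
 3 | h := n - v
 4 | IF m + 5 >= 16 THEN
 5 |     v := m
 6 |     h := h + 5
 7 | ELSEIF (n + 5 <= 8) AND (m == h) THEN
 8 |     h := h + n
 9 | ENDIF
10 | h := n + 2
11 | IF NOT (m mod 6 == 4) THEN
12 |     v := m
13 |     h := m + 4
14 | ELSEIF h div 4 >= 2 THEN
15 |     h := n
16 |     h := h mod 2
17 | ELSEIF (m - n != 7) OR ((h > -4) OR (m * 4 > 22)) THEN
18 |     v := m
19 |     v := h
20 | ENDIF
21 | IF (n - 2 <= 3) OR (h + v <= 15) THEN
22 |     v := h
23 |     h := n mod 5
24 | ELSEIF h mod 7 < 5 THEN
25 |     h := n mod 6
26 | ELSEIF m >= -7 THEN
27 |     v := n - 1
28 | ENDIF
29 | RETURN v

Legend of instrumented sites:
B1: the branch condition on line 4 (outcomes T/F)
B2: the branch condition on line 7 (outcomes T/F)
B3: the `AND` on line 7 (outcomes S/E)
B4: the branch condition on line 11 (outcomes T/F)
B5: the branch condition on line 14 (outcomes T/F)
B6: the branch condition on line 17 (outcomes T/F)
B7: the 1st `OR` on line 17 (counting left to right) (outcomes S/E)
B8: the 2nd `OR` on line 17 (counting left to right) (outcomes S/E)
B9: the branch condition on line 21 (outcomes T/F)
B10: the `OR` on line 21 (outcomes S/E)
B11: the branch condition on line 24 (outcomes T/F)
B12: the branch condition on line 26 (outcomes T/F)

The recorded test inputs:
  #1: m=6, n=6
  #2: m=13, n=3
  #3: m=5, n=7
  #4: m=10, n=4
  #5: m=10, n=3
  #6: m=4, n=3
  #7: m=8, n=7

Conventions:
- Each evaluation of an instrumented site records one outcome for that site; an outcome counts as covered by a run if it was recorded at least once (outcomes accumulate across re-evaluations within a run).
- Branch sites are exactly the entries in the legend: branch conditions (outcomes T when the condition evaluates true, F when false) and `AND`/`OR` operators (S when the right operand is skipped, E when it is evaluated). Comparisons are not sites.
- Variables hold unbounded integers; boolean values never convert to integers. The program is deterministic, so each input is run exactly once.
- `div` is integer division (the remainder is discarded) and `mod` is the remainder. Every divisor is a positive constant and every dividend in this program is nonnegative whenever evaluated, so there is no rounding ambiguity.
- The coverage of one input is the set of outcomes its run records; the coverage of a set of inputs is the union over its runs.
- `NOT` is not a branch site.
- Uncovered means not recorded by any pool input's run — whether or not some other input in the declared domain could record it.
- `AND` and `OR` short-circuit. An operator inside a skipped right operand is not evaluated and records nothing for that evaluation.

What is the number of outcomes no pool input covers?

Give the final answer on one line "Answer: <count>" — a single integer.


#1 (m=6, n=6) -> covered: B1=F, B2=F, B3=S, B4=T, B9=F, B10=E, B11=T
#2 (m=13, n=3) -> covered: B1=T, B4=T, B9=T, B10=S
#3 (m=5, n=7) -> covered: B1=F, B2=F, B3=S, B4=T, B9=T, B10=E
#4 (m=10, n=4) -> covered: B1=F, B2=F, B3=S, B4=F, B5=F, B6=T, B7=S, B9=T, B10=S
#5 (m=10, n=3) -> covered: B1=F, B2=F, B3=E, B4=F, B5=F, B6=T, B7=E, B8=S, B9=T, B10=S
#6 (m=4, n=3) -> covered: B1=F, B2=F, B3=E, B4=F, B5=F, B6=T, B7=S, B9=T, B10=S
#7 (m=8, n=7) -> covered: B1=F, B2=F, B3=S, B4=T, B9=F, B10=E, B11=F, B12=T
union over the pool: B1=T, B1=F, B2=F, B3=S, B3=E, B4=T, B4=F, B5=F, B6=T, B7=S, B7=E, B8=S, B9=T, B9=F, B10=S, B10=E, B11=T, B11=F, B12=T
uncovered (5 of 24): B2=T, B5=T, B6=F, B8=E, B12=F
Answer: 5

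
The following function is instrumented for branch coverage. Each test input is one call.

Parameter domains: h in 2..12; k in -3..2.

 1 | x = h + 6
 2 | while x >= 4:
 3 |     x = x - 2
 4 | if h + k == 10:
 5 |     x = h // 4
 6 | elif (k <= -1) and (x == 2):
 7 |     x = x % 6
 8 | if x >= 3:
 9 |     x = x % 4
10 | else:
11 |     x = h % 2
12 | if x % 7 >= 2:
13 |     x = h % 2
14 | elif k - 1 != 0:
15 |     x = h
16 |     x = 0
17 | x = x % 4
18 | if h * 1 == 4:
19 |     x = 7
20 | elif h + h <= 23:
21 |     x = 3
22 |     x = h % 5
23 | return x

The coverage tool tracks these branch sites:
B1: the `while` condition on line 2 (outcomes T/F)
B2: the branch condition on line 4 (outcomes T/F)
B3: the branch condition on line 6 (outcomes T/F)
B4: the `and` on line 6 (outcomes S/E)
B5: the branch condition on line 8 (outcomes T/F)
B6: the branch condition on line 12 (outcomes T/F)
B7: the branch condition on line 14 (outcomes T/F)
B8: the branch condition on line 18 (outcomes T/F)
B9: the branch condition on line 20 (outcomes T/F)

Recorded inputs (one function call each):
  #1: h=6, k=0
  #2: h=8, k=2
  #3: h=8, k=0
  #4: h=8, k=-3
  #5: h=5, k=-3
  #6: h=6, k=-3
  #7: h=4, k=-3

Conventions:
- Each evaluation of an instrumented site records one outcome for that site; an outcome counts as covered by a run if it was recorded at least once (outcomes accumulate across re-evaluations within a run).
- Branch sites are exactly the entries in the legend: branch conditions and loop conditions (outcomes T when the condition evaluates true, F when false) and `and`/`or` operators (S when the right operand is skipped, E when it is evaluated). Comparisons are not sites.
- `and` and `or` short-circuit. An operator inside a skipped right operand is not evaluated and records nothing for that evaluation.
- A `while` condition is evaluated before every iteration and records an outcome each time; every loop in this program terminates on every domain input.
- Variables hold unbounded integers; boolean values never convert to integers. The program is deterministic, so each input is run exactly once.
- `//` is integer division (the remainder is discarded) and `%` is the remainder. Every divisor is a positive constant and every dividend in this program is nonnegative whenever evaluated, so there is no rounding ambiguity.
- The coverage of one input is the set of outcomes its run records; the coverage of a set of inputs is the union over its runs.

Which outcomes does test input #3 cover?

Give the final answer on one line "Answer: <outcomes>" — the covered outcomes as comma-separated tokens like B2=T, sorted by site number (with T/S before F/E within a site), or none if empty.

Running input #3 (h=8, k=0), event by event:
  B1->T, B1->T, B1->T, B1->T, B1->T, B1->T, B1->F, B2->F, B4->S, B3->F
  B5->F, B6->F, B7->T, B8->F, B9->T
collecting distinct outcomes: B1=T, B1=F, B2=F, B3=F, B4=S, B5=F, B6=F, B7=T, B8=F, B9=T

Answer: B1=T, B1=F, B2=F, B3=F, B4=S, B5=F, B6=F, B7=T, B8=F, B9=T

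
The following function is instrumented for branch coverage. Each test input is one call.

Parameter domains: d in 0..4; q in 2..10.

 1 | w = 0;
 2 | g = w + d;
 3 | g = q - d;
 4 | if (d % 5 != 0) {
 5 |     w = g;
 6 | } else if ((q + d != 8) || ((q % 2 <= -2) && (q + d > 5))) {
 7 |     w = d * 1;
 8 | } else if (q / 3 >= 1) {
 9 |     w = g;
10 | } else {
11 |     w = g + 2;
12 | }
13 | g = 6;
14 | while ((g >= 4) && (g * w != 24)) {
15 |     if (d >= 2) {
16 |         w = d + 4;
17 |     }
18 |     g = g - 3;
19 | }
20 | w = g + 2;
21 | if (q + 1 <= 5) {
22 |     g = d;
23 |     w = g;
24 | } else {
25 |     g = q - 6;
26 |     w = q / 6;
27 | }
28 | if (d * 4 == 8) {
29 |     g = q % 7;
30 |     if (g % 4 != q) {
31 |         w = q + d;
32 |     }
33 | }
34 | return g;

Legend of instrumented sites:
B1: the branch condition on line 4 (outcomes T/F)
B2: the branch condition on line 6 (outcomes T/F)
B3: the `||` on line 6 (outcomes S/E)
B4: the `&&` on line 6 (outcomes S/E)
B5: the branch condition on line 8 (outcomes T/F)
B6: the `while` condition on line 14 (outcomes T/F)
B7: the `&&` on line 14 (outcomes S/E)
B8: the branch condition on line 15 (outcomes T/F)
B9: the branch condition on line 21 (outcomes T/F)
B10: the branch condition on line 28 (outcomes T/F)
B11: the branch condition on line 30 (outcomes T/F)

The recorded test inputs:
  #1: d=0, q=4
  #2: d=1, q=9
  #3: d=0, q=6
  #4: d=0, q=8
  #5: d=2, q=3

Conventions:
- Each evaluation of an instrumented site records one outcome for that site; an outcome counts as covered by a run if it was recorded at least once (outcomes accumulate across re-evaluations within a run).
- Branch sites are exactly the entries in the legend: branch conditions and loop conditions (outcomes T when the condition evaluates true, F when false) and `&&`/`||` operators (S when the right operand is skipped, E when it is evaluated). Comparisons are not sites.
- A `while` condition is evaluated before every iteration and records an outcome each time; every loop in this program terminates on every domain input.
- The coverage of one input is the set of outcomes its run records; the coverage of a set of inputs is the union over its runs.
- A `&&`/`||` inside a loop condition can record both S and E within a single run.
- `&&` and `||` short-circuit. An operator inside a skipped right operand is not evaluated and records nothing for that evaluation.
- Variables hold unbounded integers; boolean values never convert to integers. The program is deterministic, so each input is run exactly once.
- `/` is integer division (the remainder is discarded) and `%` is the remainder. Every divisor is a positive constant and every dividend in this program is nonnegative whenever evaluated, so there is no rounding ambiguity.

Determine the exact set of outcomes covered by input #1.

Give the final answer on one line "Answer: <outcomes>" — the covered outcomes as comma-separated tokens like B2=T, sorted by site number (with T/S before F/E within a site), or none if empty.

Running input #1 (d=0, q=4), event by event:
  B1->F, B3->S, B2->T, B7->E, B6->T, B8->F, B7->S, B6->F, B9->T, B10->F
as a set, this run covers: B1=F, B2=T, B3=S, B6=T, B6=F, B7=S, B7=E, B8=F, B9=T, B10=F

Answer: B1=F, B2=T, B3=S, B6=T, B6=F, B7=S, B7=E, B8=F, B9=T, B10=F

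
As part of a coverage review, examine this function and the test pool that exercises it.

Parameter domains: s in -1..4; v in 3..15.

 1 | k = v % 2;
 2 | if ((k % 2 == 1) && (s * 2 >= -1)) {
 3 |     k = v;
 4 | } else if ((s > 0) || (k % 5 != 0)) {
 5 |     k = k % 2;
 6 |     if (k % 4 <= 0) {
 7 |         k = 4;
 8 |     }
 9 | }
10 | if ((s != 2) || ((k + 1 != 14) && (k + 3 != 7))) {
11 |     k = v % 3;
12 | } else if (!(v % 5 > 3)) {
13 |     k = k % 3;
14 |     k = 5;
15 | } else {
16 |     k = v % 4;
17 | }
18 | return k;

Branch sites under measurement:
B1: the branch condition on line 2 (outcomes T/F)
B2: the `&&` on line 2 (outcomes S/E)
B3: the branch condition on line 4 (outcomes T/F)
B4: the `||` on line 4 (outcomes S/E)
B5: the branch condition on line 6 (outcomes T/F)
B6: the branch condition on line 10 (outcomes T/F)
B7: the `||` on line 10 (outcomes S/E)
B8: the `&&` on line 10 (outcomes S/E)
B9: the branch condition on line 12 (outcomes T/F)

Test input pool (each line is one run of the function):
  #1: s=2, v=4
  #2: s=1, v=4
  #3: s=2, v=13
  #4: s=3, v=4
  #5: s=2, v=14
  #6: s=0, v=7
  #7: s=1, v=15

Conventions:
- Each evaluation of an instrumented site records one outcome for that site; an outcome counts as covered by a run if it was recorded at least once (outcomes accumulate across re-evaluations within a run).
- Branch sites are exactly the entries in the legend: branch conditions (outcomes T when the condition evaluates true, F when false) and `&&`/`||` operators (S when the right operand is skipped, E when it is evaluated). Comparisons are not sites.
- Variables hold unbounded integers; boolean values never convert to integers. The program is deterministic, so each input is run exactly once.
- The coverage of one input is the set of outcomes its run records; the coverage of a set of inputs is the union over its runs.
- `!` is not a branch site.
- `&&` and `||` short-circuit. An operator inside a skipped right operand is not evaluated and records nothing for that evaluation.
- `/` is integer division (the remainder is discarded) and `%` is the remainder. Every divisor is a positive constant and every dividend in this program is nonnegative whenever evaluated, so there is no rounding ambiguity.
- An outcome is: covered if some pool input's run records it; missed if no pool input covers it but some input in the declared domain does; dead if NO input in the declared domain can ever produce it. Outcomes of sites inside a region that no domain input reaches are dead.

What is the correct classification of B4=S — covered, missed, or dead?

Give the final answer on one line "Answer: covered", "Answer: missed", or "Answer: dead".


B4=S is recorded by pool input(s) 1, 2, 4, 5 -> covered
Answer: covered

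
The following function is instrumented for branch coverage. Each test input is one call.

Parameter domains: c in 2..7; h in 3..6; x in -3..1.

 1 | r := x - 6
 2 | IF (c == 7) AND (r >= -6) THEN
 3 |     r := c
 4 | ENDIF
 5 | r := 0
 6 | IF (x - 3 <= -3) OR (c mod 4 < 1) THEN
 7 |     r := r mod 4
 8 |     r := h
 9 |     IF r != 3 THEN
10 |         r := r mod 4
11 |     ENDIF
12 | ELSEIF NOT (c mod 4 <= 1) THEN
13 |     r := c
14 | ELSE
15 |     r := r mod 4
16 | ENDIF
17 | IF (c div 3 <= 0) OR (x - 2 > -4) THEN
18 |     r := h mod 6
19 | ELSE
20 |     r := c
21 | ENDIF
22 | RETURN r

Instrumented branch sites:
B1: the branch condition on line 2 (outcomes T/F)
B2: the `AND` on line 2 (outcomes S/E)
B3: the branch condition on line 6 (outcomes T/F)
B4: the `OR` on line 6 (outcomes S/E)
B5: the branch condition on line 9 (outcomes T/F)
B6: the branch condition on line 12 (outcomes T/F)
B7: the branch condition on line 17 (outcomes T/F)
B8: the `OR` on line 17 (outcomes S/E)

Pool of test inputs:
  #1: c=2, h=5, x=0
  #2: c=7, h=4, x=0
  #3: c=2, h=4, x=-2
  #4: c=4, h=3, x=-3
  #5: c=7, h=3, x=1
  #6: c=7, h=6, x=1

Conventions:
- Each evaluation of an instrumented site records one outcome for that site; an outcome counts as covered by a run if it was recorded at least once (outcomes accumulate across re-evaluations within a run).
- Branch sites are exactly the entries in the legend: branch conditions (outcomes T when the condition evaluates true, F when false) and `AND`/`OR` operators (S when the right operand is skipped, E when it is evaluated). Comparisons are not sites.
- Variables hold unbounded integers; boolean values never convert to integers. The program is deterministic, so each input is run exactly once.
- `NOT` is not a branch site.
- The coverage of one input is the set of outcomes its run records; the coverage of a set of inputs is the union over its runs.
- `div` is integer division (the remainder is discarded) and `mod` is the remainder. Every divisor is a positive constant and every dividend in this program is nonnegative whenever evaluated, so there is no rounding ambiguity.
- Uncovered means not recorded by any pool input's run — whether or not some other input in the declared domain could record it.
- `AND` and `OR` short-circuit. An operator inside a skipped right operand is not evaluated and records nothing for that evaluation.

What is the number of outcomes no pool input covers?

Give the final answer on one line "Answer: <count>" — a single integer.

run #1 (c=2, h=5, x=0) runs B2->S, B1->F, B4->S, B3->T, B5->T, B8->S, B7->T; records B1=F, B2=S, B3=T, B4=S, B5=T, B7=T, B8=S
run #2 (c=7, h=4, x=0) runs B2->E, B1->T, B4->S, B3->T, B5->T, B8->E, B7->T; records B1=T, B2=E, B3=T, B4=S, B5=T, B7=T, B8=E
run #3 (c=2, h=4, x=-2) runs B2->S, B1->F, B4->S, B3->T, B5->T, B8->S, B7->T; records B1=F, B2=S, B3=T, B4=S, B5=T, B7=T, B8=S
run #4 (c=4, h=3, x=-3) runs B2->S, B1->F, B4->S, B3->T, B5->F, B8->E, B7->F; records B1=F, B2=S, B3=T, B4=S, B5=F, B7=F, B8=E
run #5 (c=7, h=3, x=1) runs B2->E, B1->T, B4->E, B3->F, B6->T, B8->E, B7->T; records B1=T, B2=E, B3=F, B4=E, B6=T, B7=T, B8=E
run #6 (c=7, h=6, x=1) runs B2->E, B1->T, B4->E, B3->F, B6->T, B8->E, B7->T; records B1=T, B2=E, B3=F, B4=E, B6=T, B7=T, B8=E
union over the pool: B1=T, B1=F, B2=S, B2=E, B3=T, B3=F, B4=S, B4=E, B5=T, B5=F, B6=T, B7=T, B7=F, B8=S, B8=E
uncovered (1 of 16): B6=F

Answer: 1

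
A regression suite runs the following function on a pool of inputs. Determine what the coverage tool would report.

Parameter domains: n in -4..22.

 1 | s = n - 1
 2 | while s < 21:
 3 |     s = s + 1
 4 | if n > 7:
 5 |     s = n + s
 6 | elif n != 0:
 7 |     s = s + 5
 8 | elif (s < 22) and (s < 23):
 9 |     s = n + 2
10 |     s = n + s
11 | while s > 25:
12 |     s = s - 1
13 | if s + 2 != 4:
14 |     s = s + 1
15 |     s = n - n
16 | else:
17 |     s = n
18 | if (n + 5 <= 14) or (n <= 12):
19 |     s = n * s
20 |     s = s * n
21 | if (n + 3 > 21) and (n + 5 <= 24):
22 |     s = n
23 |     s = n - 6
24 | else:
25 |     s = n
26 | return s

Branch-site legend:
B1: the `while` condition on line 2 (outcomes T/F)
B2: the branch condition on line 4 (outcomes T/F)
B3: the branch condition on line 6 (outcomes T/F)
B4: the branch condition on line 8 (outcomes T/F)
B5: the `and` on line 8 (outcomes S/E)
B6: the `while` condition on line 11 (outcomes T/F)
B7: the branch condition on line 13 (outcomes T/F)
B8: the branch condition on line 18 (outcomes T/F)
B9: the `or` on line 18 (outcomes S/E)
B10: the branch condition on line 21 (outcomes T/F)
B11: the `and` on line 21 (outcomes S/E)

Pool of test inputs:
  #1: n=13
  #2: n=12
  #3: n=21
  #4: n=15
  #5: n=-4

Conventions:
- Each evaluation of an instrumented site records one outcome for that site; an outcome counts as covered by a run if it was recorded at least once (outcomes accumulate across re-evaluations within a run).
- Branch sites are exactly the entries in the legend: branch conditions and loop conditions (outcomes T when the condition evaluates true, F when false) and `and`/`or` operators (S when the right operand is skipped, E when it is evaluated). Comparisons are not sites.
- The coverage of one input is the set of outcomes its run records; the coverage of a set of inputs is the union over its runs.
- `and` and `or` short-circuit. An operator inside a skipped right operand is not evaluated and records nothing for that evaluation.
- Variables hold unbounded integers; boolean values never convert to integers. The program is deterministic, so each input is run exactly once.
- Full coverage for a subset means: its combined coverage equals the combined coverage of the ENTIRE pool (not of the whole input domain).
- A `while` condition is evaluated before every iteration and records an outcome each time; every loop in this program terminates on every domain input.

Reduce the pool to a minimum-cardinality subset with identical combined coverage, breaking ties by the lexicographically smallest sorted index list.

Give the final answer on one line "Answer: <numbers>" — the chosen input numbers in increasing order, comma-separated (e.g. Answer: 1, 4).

run #1 (n=13) runs B1->T, B1->T, B1->T, B1->T, B1->T, B1->T, B1->T, B1->T, B1->T, B1->F, B2->T, B6->T, B6->T, B6->T, ...; records B1=T, B1=F, B2=T, B6=T, B6=F, B7=T, B8=F, B9=E, B10=F, B11=S
run #2 (n=12) runs B1->T, B1->T, B1->T, B1->T, B1->T, B1->T, B1->T, B1->T, B1->T, B1->T, B1->F, B2->T, B6->T, B6->T, ...; records B1=T, B1=F, B2=T, B6=T, B6=F, B7=T, B8=T, B9=E, B10=F, B11=S
run #3 (n=21) runs B1->T, B1->F, B2->T, B6->T, B6->T, B6->T, B6->T, B6->T, B6->T, B6->T, B6->T, B6->T, B6->T, B6->T, ...; records B1=T, B1=F, B2=T, B6=T, B6=F, B7=T, B8=F, B9=E, B10=F, B11=E
run #4 (n=15) runs B1->T, B1->T, B1->T, B1->T, B1->T, B1->T, B1->T, B1->F, B2->T, B6->T, B6->T, B6->T, B6->T, B6->T, ...; records B1=T, B1=F, B2=T, B6=T, B6=F, B7=T, B8=F, B9=E, B10=F, B11=S
run #5 (n=-4) runs B1->T, B1->T, B1->T, B1->T, B1->T, B1->T, B1->T, B1->T, B1->T, B1->T, B1->T, B1->T, B1->T, B1->T, ...; records B1=T, B1=F, B2=F, B3=T, B6=T, B6=F, B7=T, B8=T, B9=S, B10=F, B11=S
together the pool reaches 15 outcomes: B1=T, B1=F, B2=T, B2=F, B3=T, B6=T, B6=F, B7=T, B8=T, B8=F, B9=S, B9=E, B10=F, B11=S, B11=E
no size-1 subset reaches all 15 outcomes (best union: 11/15)
the canonical winner is {3, 5}: size 2, full 15-outcome coverage, earliest index list among size-2 covers

Answer: 3, 5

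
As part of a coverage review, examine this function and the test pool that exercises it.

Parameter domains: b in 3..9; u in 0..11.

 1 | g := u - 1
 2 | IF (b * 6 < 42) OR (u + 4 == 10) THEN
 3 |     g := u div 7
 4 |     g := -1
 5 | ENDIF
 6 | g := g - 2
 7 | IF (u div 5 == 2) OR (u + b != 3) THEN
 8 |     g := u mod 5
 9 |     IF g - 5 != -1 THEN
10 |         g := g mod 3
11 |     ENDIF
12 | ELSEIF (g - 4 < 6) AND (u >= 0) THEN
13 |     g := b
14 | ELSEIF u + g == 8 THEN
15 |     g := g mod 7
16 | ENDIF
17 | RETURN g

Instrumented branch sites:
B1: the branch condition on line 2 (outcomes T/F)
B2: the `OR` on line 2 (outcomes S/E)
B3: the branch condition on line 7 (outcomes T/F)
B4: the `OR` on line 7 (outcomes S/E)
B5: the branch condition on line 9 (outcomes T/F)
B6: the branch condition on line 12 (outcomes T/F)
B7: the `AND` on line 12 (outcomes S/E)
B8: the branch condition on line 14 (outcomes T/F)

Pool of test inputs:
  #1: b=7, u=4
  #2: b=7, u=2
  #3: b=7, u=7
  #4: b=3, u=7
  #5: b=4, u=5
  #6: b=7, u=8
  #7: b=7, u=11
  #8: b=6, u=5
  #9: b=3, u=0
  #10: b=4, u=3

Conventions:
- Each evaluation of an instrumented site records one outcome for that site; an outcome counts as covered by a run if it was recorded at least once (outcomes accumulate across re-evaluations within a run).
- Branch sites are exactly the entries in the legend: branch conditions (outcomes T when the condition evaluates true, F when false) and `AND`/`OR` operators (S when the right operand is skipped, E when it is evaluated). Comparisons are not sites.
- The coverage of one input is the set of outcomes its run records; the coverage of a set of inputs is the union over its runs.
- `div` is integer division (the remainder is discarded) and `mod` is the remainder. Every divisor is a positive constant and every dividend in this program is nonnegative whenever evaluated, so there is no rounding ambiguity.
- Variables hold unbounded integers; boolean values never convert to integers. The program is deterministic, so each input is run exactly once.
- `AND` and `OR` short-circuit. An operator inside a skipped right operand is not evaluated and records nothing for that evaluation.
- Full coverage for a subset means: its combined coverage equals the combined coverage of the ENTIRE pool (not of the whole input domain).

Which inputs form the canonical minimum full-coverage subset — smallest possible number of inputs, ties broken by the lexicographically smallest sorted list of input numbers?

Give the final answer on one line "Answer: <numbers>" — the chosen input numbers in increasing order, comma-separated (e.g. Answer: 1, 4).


test 1 (b=7, u=4) fires B2->E, B1->F, B4->E, B3->T, B5->F; hits B1=F, B2=E, B3=T, B4=E, B5=F
test 2 (b=7, u=2) fires B2->E, B1->F, B4->E, B3->T, B5->T; hits B1=F, B2=E, B3=T, B4=E, B5=T
test 3 (b=7, u=7) fires B2->E, B1->F, B4->E, B3->T, B5->T; hits B1=F, B2=E, B3=T, B4=E, B5=T
test 4 (b=3, u=7) fires B2->S, B1->T, B4->E, B3->T, B5->T; hits B1=T, B2=S, B3=T, B4=E, B5=T
test 5 (b=4, u=5) fires B2->S, B1->T, B4->E, B3->T, B5->T; hits B1=T, B2=S, B3=T, B4=E, B5=T
test 6 (b=7, u=8) fires B2->E, B1->F, B4->E, B3->T, B5->T; hits B1=F, B2=E, B3=T, B4=E, B5=T
test 7 (b=7, u=11) fires B2->E, B1->F, B4->S, B3->T, B5->T; hits B1=F, B2=E, B3=T, B4=S, B5=T
test 8 (b=6, u=5) fires B2->S, B1->T, B4->E, B3->T, B5->T; hits B1=T, B2=S, B3=T, B4=E, B5=T
test 9 (b=3, u=0) fires B2->S, B1->T, B4->E, B3->F, B7->E, B6->T; hits B1=T, B2=S, B3=F, B4=E, B6=T, B7=E
test 10 (b=4, u=3) fires B2->S, B1->T, B4->E, B3->T, B5->T; hits B1=T, B2=S, B3=T, B4=E, B5=T
together the pool reaches 12 outcomes: B1=T, B1=F, B2=S, B2=E, B3=T, B3=F, B4=S, B4=E, B5=T, B5=F, B6=T, B7=E
no size-1 subset reaches all 12 outcomes (best union: 6/12)
no size-2 subset reaches all 12 outcomes (best union: 11/12)
at size 3, {1, 7, 9} reaches all 12 outcomes; every lexicographically earlier size-3 subset fails
Answer: 1, 7, 9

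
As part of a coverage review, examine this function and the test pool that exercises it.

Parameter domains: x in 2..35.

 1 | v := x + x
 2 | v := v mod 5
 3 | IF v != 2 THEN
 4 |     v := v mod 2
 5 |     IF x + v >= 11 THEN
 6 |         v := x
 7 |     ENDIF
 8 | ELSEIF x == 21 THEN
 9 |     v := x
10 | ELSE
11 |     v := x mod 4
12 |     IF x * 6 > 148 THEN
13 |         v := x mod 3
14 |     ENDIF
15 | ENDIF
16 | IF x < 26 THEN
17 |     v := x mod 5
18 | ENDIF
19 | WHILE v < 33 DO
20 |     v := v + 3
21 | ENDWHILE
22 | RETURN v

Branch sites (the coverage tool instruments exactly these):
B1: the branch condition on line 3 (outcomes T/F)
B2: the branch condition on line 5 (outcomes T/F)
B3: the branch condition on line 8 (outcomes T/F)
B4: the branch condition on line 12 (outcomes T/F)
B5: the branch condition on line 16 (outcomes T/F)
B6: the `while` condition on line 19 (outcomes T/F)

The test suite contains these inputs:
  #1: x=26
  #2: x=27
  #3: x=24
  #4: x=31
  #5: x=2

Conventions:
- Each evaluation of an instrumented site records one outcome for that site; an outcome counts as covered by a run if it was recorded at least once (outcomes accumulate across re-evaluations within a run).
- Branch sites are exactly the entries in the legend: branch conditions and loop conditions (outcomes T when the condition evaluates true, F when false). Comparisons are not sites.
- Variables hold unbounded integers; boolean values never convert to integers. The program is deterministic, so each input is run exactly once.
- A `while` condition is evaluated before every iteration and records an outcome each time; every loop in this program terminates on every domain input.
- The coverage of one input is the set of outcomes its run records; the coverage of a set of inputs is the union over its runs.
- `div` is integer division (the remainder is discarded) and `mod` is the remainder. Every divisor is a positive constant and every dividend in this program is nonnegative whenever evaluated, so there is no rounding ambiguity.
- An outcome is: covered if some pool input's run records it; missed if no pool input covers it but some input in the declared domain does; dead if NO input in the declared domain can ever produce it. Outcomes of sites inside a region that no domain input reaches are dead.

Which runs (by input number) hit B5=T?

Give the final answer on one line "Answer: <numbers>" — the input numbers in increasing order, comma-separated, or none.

input #1 (x=26): does not record B5=T
input #2 (x=27): does not record B5=T
input #3 (x=24): records B5=T
input #4 (x=31): does not record B5=T
input #5 (x=2): records B5=T

Answer: 3, 5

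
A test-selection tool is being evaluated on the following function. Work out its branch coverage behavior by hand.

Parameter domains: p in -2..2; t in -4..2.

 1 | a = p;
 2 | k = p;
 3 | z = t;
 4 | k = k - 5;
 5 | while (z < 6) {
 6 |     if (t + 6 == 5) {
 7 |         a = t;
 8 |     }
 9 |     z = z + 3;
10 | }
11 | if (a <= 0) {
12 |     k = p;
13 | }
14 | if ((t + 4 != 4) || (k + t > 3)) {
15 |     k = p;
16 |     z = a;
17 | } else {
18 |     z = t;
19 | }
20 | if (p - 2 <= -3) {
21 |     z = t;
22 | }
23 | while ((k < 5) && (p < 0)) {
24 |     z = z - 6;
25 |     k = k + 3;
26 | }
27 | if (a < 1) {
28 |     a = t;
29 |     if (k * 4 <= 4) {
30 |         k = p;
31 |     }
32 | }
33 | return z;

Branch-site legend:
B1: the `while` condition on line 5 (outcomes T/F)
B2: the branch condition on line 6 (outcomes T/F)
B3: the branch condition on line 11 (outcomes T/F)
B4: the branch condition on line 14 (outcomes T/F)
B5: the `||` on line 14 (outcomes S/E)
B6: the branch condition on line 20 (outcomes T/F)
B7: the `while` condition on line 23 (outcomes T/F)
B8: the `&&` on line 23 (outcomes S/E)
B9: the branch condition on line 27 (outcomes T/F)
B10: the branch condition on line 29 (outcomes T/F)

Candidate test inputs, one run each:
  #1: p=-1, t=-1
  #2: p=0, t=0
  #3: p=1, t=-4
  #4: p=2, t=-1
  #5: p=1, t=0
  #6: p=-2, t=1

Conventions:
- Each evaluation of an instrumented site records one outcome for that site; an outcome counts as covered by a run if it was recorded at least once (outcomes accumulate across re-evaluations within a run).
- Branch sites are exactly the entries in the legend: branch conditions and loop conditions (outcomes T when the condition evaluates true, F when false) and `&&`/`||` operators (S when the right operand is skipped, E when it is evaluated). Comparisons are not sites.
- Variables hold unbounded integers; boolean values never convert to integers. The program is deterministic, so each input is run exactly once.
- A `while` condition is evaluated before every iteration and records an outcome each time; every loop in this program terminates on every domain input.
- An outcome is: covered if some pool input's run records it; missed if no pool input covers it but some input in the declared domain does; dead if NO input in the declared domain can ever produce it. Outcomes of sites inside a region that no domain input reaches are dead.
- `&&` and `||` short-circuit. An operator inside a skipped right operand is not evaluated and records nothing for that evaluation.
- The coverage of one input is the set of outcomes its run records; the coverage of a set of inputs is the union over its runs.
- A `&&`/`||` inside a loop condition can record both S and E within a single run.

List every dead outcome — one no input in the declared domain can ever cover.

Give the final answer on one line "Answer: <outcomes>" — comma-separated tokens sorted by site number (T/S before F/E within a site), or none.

checking every outcome against all 35 domain inputs:
  reachable outcomes have witnesses, e.g. B1=T (e.g. p=-2, t=-4), B1=F (e.g. p=-2, t=-4), B2=T (e.g. p=-2, t=-1), B2=F (e.g. p=-2, t=-4)

Answer: none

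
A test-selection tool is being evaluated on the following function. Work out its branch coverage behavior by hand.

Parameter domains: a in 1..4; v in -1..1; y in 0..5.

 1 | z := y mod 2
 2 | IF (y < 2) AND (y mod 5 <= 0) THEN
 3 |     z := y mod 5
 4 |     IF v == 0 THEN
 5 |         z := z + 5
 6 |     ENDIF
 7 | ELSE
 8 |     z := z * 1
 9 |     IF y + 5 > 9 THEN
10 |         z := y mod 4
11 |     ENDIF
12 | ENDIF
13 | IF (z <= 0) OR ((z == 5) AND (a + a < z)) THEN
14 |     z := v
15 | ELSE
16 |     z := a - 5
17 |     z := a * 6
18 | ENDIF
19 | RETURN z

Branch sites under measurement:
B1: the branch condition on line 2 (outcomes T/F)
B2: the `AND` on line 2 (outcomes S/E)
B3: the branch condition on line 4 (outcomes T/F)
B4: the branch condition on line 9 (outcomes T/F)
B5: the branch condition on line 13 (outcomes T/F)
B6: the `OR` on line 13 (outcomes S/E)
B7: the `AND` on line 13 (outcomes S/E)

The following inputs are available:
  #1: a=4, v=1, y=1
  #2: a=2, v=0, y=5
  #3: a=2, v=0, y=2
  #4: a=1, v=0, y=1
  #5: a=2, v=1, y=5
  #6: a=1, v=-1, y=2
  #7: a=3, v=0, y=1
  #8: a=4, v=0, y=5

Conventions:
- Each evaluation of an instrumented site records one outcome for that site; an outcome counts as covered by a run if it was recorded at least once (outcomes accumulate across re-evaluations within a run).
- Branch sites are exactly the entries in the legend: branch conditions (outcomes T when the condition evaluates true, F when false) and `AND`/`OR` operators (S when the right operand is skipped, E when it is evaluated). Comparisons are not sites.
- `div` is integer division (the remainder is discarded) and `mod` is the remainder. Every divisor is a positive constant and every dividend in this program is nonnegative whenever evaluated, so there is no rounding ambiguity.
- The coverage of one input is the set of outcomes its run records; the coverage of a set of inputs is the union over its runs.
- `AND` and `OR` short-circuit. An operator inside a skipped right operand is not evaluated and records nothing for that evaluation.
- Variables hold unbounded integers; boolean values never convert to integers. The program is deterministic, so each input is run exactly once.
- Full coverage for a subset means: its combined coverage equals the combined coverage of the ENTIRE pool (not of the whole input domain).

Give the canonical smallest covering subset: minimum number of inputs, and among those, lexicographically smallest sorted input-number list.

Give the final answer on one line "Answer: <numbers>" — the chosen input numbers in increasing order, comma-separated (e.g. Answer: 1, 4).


#1 (a=4, v=1, y=1) -> B2->E, B1->F, B4->F, B6->E, B7->S, B5->F; covered: B1=F, B2=E, B4=F, B5=F, B6=E, B7=S
#2 (a=2, v=0, y=5) -> B2->S, B1->F, B4->T, B6->E, B7->S, B5->F; covered: B1=F, B2=S, B4=T, B5=F, B6=E, B7=S
#3 (a=2, v=0, y=2) -> B2->S, B1->F, B4->F, B6->S, B5->T; covered: B1=F, B2=S, B4=F, B5=T, B6=S
#4 (a=1, v=0, y=1) -> B2->E, B1->F, B4->F, B6->E, B7->S, B5->F; covered: B1=F, B2=E, B4=F, B5=F, B6=E, B7=S
#5 (a=2, v=1, y=5) -> B2->S, B1->F, B4->T, B6->E, B7->S, B5->F; covered: B1=F, B2=S, B4=T, B5=F, B6=E, B7=S
#6 (a=1, v=-1, y=2) -> B2->S, B1->F, B4->F, B6->S, B5->T; covered: B1=F, B2=S, B4=F, B5=T, B6=S
#7 (a=3, v=0, y=1) -> B2->E, B1->F, B4->F, B6->E, B7->S, B5->F; covered: B1=F, B2=E, B4=F, B5=F, B6=E, B7=S
#8 (a=4, v=0, y=5) -> B2->S, B1->F, B4->T, B6->E, B7->S, B5->F; covered: B1=F, B2=S, B4=T, B5=F, B6=E, B7=S
union over all inputs: B1=F, B2=S, B2=E, B4=T, B4=F, B5=T, B5=F, B6=S, B6=E, B7=S (10 outcomes)
every size-1 subset falls short of the 10 outcomes (best: 6/10)
every size-2 subset falls short of the 10 outcomes (best: 9/10)
inputs {1, 2, 3} (size 3) cover everything; no size-3 subset with a lexicographically smaller index list covers all 10
Answer: 1, 2, 3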